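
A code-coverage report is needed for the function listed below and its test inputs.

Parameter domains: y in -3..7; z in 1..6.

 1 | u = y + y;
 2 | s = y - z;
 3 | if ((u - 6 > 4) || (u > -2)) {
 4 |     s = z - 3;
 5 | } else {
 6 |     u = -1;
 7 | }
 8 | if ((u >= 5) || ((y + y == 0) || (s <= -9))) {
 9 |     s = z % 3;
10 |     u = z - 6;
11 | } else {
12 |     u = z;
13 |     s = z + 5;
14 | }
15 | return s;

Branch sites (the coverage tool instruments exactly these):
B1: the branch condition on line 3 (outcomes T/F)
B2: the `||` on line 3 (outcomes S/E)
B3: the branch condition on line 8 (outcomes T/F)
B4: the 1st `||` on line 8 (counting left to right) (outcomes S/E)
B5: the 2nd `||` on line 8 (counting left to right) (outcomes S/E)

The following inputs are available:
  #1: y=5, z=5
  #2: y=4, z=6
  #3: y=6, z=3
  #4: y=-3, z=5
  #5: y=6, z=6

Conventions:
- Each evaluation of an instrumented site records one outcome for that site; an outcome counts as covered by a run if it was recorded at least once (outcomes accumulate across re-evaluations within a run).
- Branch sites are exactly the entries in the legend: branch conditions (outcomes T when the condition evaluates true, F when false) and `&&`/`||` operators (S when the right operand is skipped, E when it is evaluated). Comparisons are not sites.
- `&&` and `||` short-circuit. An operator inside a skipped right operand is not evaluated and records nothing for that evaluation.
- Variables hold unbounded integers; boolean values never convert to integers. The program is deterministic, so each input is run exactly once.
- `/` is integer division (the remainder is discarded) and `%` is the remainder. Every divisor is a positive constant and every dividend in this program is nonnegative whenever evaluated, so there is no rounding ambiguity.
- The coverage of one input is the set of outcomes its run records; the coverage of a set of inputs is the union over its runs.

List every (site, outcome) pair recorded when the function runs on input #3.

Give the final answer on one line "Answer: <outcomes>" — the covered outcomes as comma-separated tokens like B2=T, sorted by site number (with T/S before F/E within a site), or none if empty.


Simulating input #3 (y=6, z=3) step by step:
  B2->S, B1->T, B4->S, B3->T
collecting distinct outcomes: B1=T, B2=S, B3=T, B4=S
Answer: B1=T, B2=S, B3=T, B4=S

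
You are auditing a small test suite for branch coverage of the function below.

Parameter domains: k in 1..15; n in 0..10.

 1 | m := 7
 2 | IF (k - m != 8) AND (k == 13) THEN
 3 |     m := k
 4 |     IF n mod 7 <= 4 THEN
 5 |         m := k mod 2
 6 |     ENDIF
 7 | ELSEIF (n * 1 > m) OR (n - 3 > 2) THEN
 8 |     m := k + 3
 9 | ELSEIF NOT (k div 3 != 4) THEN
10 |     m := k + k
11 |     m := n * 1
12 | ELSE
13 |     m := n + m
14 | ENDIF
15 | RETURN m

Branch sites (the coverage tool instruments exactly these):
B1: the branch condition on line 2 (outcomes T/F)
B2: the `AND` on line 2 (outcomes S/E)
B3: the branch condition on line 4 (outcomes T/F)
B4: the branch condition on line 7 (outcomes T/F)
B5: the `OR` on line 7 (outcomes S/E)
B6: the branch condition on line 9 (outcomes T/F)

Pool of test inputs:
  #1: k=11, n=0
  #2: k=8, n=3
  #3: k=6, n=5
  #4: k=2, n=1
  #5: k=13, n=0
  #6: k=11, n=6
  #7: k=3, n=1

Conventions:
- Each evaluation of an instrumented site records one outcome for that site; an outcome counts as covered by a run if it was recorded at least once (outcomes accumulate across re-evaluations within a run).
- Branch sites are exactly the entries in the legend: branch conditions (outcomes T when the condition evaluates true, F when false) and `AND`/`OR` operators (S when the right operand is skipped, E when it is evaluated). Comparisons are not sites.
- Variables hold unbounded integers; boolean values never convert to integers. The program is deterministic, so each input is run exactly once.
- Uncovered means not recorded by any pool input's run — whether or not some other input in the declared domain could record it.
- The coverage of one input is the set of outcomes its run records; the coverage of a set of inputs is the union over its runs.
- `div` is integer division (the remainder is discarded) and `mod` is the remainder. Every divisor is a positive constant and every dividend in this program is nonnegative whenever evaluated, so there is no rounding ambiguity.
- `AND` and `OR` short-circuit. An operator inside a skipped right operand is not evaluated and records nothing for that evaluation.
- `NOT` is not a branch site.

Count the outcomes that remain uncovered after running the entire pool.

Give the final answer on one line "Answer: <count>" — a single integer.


input #1 (k=11, n=0): covers B1=F, B2=E, B4=F, B5=E, B6=F
input #2 (k=8, n=3): covers B1=F, B2=E, B4=F, B5=E, B6=F
input #3 (k=6, n=5): covers B1=F, B2=E, B4=F, B5=E, B6=F
input #4 (k=2, n=1): covers B1=F, B2=E, B4=F, B5=E, B6=F
input #5 (k=13, n=0): covers B1=T, B2=E, B3=T
input #6 (k=11, n=6): covers B1=F, B2=E, B4=T, B5=E
input #7 (k=3, n=1): covers B1=F, B2=E, B4=F, B5=E, B6=F
union over the pool: B1=T, B1=F, B2=E, B3=T, B4=T, B4=F, B5=E, B6=F
uncovered (4 of 12): B2=S, B3=F, B5=S, B6=T
Answer: 4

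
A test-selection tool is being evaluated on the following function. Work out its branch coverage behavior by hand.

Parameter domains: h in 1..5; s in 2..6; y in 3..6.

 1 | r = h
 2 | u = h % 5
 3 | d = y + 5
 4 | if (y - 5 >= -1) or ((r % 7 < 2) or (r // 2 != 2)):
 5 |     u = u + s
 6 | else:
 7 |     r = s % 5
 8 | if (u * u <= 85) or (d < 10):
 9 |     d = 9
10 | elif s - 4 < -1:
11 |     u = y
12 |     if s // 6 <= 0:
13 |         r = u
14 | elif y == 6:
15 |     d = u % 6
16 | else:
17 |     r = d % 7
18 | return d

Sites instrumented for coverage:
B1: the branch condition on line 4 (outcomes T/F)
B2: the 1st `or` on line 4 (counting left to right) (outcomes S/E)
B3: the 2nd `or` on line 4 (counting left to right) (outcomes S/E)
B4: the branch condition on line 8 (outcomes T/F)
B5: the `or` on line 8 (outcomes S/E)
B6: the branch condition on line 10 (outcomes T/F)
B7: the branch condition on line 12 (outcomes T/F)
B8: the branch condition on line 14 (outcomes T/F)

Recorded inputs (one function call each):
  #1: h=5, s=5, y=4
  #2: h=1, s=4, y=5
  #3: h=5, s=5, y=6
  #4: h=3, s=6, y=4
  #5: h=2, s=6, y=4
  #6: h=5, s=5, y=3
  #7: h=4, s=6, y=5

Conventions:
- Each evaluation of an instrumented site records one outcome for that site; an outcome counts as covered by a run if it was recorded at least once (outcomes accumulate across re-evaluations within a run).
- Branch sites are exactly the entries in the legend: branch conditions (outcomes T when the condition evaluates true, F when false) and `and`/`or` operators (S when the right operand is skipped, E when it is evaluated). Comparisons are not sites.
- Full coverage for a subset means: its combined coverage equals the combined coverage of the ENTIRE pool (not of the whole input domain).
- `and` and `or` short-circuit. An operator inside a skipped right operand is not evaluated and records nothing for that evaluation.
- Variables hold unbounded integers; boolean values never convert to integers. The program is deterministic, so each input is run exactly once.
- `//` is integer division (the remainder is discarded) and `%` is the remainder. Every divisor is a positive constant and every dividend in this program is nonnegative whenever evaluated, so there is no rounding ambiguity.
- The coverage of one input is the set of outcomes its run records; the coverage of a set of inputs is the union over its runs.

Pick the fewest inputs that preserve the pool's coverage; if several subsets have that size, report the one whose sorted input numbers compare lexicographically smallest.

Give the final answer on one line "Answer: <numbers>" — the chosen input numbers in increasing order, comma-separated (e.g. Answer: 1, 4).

test 1 (h=5, s=5, y=4) fires B2->S, B1->T, B5->S, B4->T; hits B1=T, B2=S, B4=T, B5=S
test 2 (h=1, s=4, y=5) fires B2->S, B1->T, B5->S, B4->T; hits B1=T, B2=S, B4=T, B5=S
test 3 (h=5, s=5, y=6) fires B2->S, B1->T, B5->S, B4->T; hits B1=T, B2=S, B4=T, B5=S
test 4 (h=3, s=6, y=4) fires B2->S, B1->T, B5->S, B4->T; hits B1=T, B2=S, B4=T, B5=S
test 5 (h=2, s=6, y=4) fires B2->S, B1->T, B5->S, B4->T; hits B1=T, B2=S, B4=T, B5=S
test 6 (h=5, s=5, y=3) fires B2->E, B3->E, B1->F, B5->S, B4->T; hits B1=F, B2=E, B3=E, B4=T, B5=S
test 7 (h=4, s=6, y=5) fires B2->S, B1->T, B5->E, B4->F, B6->F, B8->F; hits B1=T, B2=S, B4=F, B5=E, B6=F, B8=F
together the pool reaches 11 outcomes: B1=T, B1=F, B2=S, B2=E, B3=E, B4=T, B4=F, B5=S, B5=E, B6=F, B8=F
no size-1 subset reaches all 11 outcomes (best union: 6/11)
inputs {6, 7} (size 2) cover everything; no size-2 subset with a lexicographically smaller index list covers all 11

Answer: 6, 7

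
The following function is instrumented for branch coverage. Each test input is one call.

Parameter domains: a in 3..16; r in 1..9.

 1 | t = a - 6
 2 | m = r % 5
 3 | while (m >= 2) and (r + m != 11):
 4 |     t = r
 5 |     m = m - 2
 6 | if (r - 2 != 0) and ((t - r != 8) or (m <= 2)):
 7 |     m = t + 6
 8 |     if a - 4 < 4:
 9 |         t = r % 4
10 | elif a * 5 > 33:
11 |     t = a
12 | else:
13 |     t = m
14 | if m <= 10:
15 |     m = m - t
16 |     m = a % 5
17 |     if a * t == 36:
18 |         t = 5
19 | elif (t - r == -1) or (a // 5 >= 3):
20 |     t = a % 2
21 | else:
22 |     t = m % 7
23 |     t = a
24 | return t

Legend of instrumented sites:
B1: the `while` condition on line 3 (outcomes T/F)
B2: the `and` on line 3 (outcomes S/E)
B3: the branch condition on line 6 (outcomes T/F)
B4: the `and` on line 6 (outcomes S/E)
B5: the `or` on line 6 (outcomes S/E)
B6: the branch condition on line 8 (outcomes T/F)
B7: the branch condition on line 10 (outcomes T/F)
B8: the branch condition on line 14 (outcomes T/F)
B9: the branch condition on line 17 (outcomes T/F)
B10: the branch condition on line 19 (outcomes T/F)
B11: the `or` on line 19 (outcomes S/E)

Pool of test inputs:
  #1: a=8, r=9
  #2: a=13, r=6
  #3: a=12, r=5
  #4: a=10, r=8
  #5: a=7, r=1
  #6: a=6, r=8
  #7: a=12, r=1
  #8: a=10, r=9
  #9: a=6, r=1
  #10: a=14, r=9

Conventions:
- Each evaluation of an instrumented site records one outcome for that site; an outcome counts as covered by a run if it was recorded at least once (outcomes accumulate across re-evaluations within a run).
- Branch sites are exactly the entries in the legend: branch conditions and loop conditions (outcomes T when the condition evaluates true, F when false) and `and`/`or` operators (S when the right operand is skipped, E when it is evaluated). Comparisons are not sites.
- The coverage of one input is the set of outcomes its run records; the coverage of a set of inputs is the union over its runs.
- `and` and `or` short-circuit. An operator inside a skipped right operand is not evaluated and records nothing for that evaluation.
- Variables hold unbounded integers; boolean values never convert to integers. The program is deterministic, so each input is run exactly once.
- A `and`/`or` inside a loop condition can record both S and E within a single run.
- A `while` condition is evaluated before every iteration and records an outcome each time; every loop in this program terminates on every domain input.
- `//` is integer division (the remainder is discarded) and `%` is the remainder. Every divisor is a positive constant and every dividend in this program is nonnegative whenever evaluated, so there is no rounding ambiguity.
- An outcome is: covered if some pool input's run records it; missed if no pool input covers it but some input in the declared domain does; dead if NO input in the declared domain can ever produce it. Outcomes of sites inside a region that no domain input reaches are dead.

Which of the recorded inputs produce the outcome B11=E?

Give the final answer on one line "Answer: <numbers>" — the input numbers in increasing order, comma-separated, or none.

input #1 (a=8, r=9): hits B11=E
input #2 (a=13, r=6): hits B11=E
input #3 (a=12, r=5): hits B11=E
input #4 (a=10, r=8): never hits B11=E
input #5 (a=7, r=1): never hits B11=E
input #6 (a=6, r=8): never hits B11=E
input #7 (a=12, r=1): hits B11=E
input #8 (a=10, r=9): hits B11=E
input #9 (a=6, r=1): never hits B11=E
input #10 (a=14, r=9): hits B11=E

Answer: 1, 2, 3, 7, 8, 10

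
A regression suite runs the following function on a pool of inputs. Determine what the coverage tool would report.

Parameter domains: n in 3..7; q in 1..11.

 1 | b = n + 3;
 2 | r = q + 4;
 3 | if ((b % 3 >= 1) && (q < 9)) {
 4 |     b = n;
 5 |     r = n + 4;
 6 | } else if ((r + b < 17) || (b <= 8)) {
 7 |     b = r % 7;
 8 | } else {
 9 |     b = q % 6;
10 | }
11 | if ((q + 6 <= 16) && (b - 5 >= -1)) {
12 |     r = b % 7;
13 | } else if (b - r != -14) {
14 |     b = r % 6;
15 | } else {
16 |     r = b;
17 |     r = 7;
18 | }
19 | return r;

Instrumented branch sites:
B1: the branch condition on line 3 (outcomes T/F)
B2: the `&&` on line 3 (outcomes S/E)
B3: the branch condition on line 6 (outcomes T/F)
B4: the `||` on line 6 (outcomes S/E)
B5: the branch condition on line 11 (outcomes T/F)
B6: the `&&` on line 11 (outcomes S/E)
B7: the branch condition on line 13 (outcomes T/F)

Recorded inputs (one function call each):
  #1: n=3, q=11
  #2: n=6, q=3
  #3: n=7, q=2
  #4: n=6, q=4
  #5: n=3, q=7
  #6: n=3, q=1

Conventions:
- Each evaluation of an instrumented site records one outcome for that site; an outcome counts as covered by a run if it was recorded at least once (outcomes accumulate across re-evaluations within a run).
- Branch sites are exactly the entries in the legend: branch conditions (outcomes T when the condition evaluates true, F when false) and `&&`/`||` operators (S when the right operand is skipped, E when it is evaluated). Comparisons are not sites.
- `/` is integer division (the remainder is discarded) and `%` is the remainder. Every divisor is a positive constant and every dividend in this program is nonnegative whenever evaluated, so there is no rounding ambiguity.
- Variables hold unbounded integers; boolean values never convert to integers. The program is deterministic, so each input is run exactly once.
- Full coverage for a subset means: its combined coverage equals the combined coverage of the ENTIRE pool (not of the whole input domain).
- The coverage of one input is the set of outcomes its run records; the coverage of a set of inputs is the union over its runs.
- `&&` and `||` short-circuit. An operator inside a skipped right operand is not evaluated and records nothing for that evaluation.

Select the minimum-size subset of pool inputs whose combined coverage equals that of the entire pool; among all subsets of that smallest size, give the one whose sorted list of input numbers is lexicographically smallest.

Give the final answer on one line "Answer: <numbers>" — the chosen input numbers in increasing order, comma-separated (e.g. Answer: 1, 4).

run #1 (n=3, q=11) runs B2->S, B1->F, B4->E, B3->T, B6->S, B5->F, B7->F; records B1=F, B2=S, B3=T, B4=E, B5=F, B6=S, B7=F
run #2 (n=6, q=3) runs B2->S, B1->F, B4->S, B3->T, B6->E, B5->F, B7->T; records B1=F, B2=S, B3=T, B4=S, B5=F, B6=E, B7=T
run #3 (n=7, q=2) runs B2->E, B1->T, B6->E, B5->T; records B1=T, B2=E, B5=T, B6=E
run #4 (n=6, q=4) runs B2->S, B1->F, B4->E, B3->F, B6->E, B5->T; records B1=F, B2=S, B3=F, B4=E, B5=T, B6=E
run #5 (n=3, q=7) runs B2->S, B1->F, B4->E, B3->T, B6->E, B5->T; records B1=F, B2=S, B3=T, B4=E, B5=T, B6=E
run #6 (n=3, q=1) runs B2->S, B1->F, B4->S, B3->T, B6->E, B5->T; records B1=F, B2=S, B3=T, B4=S, B5=T, B6=E
pool-wide coverage (14 outcomes): B1=T, B1=F, B2=S, B2=E, B3=T, B3=F, B4=S, B4=E, B5=T, B5=F, B6=S, B6=E, B7=T, B7=F
checked all size-1 subsets: none covers 14 outcomes (max 7/14)
checked all size-2 subsets: none covers 14 outcomes (max 11/14)
checked all size-3 subsets: none covers 14 outcomes (max 13/14)
inputs {1, 2, 3, 4} (size 4) cover everything; no size-4 subset with a lexicographically smaller index list covers all 14

Answer: 1, 2, 3, 4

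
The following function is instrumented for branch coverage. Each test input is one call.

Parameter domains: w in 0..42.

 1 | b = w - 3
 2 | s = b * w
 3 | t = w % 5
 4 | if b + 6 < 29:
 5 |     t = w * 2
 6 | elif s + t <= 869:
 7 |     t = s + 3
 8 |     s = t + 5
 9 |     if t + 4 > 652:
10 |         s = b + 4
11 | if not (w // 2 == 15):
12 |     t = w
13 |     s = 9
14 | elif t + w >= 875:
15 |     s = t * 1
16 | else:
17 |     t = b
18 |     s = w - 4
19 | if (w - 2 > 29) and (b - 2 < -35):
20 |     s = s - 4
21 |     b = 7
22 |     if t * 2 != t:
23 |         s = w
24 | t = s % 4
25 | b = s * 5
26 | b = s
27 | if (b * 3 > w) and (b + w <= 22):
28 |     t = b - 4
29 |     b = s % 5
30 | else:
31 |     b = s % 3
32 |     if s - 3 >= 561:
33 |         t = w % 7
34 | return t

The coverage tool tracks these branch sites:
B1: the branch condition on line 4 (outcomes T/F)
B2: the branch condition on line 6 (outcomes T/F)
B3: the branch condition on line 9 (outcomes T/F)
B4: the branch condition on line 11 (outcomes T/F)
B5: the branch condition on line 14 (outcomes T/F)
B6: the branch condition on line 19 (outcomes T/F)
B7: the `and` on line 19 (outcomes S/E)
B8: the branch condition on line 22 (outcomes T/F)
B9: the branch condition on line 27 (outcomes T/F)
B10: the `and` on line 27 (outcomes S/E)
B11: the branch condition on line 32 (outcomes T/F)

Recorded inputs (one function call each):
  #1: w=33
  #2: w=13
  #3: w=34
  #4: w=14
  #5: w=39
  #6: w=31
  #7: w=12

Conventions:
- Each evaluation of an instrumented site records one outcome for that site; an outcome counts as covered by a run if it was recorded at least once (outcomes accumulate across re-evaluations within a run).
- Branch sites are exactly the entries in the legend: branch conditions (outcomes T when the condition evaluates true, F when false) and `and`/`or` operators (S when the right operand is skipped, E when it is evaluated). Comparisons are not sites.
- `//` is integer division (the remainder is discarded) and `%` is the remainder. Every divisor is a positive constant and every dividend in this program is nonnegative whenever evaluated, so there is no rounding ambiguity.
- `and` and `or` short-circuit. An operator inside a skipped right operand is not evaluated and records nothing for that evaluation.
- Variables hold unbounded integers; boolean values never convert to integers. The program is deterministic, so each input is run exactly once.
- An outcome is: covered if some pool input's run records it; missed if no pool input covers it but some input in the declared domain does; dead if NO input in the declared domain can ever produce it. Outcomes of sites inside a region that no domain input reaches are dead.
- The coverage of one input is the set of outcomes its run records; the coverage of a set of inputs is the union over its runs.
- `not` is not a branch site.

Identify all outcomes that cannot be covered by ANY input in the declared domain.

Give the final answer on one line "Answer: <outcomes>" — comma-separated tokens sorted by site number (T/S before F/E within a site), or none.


exhaustive pass over the 43-input domain:
  B6=T: unreachable across the whole domain -> dead
  B8=T: unreachable across the whole domain -> dead
  B8=F: unreachable across the whole domain -> dead
  reachable outcomes have witnesses, e.g. B1=T (e.g. w=0), B1=F (e.g. w=26), B2=T (e.g. w=26), B2=F (e.g. w=32)
Answer: B6=T, B8=T, B8=F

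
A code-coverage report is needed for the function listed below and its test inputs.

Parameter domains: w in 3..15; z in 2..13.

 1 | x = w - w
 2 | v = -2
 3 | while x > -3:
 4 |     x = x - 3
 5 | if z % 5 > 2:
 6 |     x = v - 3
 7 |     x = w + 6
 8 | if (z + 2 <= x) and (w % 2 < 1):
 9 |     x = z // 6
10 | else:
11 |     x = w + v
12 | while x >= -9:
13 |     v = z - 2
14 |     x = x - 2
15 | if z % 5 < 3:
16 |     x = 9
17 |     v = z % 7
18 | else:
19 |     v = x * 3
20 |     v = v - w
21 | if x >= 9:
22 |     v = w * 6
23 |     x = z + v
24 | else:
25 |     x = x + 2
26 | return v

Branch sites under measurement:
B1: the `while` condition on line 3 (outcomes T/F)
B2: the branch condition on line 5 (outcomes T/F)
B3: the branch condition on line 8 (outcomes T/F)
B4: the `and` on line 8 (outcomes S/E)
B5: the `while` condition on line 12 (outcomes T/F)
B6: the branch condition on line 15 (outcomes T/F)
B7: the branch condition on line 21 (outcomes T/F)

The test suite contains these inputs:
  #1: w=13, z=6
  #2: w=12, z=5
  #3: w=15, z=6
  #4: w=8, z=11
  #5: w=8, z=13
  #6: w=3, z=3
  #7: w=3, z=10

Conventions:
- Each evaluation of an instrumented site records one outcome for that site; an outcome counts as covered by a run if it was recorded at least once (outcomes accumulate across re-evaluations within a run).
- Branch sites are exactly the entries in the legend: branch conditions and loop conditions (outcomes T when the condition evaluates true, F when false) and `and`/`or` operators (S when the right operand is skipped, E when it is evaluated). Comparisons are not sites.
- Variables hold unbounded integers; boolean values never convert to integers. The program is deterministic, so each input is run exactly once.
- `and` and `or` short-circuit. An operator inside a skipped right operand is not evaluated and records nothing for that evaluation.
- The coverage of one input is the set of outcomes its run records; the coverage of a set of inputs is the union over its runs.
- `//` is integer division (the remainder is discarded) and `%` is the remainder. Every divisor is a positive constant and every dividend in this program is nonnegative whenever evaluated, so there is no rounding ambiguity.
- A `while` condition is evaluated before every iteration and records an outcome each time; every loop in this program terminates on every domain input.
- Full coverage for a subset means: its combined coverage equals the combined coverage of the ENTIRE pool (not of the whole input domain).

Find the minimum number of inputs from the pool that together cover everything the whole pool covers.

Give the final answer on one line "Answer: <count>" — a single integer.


run #1 (w=13, z=6) runs B1->T, B1->F, B2->F, B4->S, B3->F, B5->T, B5->T, B5->T, B5->T, B5->T, B5->T, B5->T, B5->T, B5->T, ...; records B1=T, B1=F, B2=F, B3=F, B4=S, B5=T, B5=F, B6=T, B7=T
run #2 (w=12, z=5) runs B1->T, B1->F, B2->F, B4->S, B3->F, B5->T, B5->T, B5->T, B5->T, B5->T, B5->T, B5->T, B5->T, B5->T, ...; records B1=T, B1=F, B2=F, B3=F, B4=S, B5=T, B5=F, B6=T, B7=T
run #3 (w=15, z=6) runs B1->T, B1->F, B2->F, B4->S, B3->F, B5->T, B5->T, B5->T, B5->T, B5->T, B5->T, B5->T, B5->T, B5->T, ...; records B1=T, B1=F, B2=F, B3=F, B4=S, B5=T, B5=F, B6=T, B7=T
run #4 (w=8, z=11) runs B1->T, B1->F, B2->F, B4->S, B3->F, B5->T, B5->T, B5->T, B5->T, B5->T, B5->T, B5->T, B5->T, B5->F, ...; records B1=T, B1=F, B2=F, B3=F, B4=S, B5=T, B5=F, B6=T, B7=T
run #5 (w=8, z=13) runs B1->T, B1->F, B2->T, B4->S, B3->F, B5->T, B5->T, B5->T, B5->T, B5->T, B5->T, B5->T, B5->T, B5->F, ...; records B1=T, B1=F, B2=T, B3=F, B4=S, B5=T, B5=F, B6=F, B7=F
run #6 (w=3, z=3) runs B1->T, B1->F, B2->T, B4->E, B3->F, B5->T, B5->T, B5->T, B5->T, B5->T, B5->T, B5->F, B6->F, B7->F; records B1=T, B1=F, B2=T, B3=F, B4=E, B5=T, B5=F, B6=F, B7=F
run #7 (w=3, z=10) runs B1->T, B1->F, B2->F, B4->S, B3->F, B5->T, B5->T, B5->T, B5->T, B5->T, B5->T, B5->F, B6->T, B7->T; records B1=T, B1=F, B2=F, B3=F, B4=S, B5=T, B5=F, B6=T, B7=T
the full pool covers 13 outcomes: B1=T, B1=F, B2=T, B2=F, B3=F, B4=S, B4=E, B5=T, B5=F, B6=T, B6=F, B7=T, B7=F
size 1 is not enough: best union over all size-1 subsets is 9/13
size 2: inputs {1, 6} cover all 13 outcomes, and no lexicographically smaller subset of this size does
Answer: 2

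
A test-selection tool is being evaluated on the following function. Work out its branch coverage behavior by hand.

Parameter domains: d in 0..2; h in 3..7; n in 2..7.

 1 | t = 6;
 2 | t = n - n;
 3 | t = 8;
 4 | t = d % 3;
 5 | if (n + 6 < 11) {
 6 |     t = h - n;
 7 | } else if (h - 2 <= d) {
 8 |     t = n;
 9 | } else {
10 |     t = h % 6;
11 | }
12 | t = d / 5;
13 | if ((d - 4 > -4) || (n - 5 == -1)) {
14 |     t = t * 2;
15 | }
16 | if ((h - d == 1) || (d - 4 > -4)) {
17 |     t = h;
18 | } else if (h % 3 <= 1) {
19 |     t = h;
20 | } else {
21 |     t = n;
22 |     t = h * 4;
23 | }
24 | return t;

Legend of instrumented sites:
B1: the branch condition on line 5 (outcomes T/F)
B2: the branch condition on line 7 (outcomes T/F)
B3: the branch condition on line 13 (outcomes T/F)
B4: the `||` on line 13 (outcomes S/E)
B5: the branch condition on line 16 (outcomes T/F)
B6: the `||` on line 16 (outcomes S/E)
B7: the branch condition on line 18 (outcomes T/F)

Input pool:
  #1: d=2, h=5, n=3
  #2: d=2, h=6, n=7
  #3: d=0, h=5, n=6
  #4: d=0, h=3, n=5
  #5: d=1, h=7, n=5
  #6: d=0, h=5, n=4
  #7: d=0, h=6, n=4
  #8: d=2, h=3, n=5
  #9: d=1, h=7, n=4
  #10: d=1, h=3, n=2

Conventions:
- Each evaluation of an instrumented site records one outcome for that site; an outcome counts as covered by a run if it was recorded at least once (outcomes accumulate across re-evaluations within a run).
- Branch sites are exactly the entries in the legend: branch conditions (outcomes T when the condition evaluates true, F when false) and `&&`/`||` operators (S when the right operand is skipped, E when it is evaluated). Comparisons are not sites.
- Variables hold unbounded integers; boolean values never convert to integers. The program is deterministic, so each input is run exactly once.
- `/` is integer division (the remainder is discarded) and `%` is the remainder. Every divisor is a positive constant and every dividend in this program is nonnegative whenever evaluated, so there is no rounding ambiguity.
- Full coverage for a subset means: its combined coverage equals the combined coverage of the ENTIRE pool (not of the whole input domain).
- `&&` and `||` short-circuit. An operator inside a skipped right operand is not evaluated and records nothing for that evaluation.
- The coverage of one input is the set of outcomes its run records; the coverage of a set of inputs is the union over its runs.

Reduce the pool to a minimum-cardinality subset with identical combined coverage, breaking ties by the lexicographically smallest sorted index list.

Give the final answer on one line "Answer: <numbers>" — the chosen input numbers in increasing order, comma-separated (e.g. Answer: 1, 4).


input #1 (d=2, h=5, n=3): events B1->T, B4->S, B3->T, B6->E, B5->T; covers B1=T, B3=T, B4=S, B5=T, B6=E
input #2 (d=2, h=6, n=7): events B1->F, B2->F, B4->S, B3->T, B6->E, B5->T; covers B1=F, B2=F, B3=T, B4=S, B5=T, B6=E
input #3 (d=0, h=5, n=6): events B1->F, B2->F, B4->E, B3->F, B6->E, B5->F, B7->F; covers B1=F, B2=F, B3=F, B4=E, B5=F, B6=E, B7=F
input #4 (d=0, h=3, n=5): events B1->F, B2->F, B4->E, B3->F, B6->E, B5->F, B7->T; covers B1=F, B2=F, B3=F, B4=E, B5=F, B6=E, B7=T
input #5 (d=1, h=7, n=5): events B1->F, B2->F, B4->S, B3->T, B6->E, B5->T; covers B1=F, B2=F, B3=T, B4=S, B5=T, B6=E
input #6 (d=0, h=5, n=4): events B1->T, B4->E, B3->T, B6->E, B5->F, B7->F; covers B1=T, B3=T, B4=E, B5=F, B6=E, B7=F
input #7 (d=0, h=6, n=4): events B1->T, B4->E, B3->T, B6->E, B5->F, B7->T; covers B1=T, B3=T, B4=E, B5=F, B6=E, B7=T
input #8 (d=2, h=3, n=5): events B1->F, B2->T, B4->S, B3->T, B6->S, B5->T; covers B1=F, B2=T, B3=T, B4=S, B5=T, B6=S
input #9 (d=1, h=7, n=4): events B1->T, B4->S, B3->T, B6->E, B5->T; covers B1=T, B3=T, B4=S, B5=T, B6=E
input #10 (d=1, h=3, n=2): events B1->T, B4->S, B3->T, B6->E, B5->T; covers B1=T, B3=T, B4=S, B5=T, B6=E
pool-wide coverage (14 outcomes): B1=T, B1=F, B2=T, B2=F, B3=T, B3=F, B4=S, B4=E, B5=T, B5=F, B6=S, B6=E, B7=T, B7=F
checked all size-1 subsets: none covers 14 outcomes (max 7/14)
checked all size-2 subsets: none covers 14 outcomes (max 12/14)
at size 3, {3, 7, 8} reaches all 14 outcomes; every lexicographically earlier size-3 subset fails
Answer: 3, 7, 8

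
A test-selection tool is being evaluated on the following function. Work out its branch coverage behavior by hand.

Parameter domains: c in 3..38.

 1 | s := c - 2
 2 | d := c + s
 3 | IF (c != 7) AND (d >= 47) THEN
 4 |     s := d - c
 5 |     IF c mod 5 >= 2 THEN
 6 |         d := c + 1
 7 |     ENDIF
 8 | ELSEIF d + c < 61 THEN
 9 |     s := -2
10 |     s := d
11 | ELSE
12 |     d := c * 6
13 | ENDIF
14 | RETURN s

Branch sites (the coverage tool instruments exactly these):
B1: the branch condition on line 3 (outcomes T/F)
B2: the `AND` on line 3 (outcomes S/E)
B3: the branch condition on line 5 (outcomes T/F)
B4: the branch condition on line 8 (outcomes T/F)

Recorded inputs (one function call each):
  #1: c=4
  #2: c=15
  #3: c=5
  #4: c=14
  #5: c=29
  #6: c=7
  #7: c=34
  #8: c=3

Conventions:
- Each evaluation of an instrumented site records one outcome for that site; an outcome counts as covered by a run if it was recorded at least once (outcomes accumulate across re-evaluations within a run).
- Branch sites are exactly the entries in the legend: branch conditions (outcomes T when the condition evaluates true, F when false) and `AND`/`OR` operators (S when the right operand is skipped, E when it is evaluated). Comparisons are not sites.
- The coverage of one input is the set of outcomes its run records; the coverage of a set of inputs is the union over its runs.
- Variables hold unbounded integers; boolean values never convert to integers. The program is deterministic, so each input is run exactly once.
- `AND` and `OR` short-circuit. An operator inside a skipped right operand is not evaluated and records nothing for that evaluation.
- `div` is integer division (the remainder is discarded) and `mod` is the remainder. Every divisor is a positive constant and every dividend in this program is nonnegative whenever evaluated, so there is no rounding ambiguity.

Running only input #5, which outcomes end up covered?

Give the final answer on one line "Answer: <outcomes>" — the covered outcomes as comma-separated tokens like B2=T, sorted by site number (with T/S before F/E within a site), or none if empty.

Event log for input #5 (c=29):
  B2->E, B1->T, B3->T
collecting distinct outcomes: B1=T, B2=E, B3=T

Answer: B1=T, B2=E, B3=T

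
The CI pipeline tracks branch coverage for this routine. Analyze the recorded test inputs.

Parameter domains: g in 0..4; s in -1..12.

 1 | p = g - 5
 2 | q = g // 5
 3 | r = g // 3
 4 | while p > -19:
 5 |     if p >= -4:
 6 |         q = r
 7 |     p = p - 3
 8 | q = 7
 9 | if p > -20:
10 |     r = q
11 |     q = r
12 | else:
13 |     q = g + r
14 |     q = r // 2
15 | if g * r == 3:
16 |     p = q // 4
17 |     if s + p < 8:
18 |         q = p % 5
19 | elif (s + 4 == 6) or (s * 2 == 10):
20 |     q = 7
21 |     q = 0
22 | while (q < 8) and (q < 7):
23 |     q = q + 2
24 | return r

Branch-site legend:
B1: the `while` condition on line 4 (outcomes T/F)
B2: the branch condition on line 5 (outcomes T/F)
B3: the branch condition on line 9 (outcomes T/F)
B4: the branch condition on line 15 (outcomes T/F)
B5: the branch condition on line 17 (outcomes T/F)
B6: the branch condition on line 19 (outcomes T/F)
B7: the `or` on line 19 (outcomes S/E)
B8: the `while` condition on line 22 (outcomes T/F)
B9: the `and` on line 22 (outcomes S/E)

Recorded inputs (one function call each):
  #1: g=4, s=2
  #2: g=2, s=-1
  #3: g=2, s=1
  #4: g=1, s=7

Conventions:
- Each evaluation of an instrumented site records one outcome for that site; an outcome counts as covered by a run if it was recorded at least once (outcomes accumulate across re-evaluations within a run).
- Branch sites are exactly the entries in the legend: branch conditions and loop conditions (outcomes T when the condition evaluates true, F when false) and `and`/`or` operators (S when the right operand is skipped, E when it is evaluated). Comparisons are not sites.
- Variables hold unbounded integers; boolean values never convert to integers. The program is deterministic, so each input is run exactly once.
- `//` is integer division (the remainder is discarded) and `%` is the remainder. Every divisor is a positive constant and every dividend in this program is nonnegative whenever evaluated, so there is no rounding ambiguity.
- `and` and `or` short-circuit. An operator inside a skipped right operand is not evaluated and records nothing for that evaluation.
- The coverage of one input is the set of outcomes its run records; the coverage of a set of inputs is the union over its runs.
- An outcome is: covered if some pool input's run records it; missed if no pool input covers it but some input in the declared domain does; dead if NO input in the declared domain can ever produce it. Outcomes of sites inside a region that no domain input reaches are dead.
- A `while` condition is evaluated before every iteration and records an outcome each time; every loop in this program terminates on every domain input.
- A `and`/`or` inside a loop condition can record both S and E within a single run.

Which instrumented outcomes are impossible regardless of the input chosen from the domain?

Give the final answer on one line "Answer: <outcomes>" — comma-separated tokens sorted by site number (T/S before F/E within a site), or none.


sweeping the full domain (70 inputs) for each outcome:
  reachable outcomes have witnesses, e.g. B1=T (e.g. g=0, s=-1), B1=F (e.g. g=0, s=-1), B2=T (e.g. g=1, s=-1), B2=F (e.g. g=0, s=-1)
Answer: none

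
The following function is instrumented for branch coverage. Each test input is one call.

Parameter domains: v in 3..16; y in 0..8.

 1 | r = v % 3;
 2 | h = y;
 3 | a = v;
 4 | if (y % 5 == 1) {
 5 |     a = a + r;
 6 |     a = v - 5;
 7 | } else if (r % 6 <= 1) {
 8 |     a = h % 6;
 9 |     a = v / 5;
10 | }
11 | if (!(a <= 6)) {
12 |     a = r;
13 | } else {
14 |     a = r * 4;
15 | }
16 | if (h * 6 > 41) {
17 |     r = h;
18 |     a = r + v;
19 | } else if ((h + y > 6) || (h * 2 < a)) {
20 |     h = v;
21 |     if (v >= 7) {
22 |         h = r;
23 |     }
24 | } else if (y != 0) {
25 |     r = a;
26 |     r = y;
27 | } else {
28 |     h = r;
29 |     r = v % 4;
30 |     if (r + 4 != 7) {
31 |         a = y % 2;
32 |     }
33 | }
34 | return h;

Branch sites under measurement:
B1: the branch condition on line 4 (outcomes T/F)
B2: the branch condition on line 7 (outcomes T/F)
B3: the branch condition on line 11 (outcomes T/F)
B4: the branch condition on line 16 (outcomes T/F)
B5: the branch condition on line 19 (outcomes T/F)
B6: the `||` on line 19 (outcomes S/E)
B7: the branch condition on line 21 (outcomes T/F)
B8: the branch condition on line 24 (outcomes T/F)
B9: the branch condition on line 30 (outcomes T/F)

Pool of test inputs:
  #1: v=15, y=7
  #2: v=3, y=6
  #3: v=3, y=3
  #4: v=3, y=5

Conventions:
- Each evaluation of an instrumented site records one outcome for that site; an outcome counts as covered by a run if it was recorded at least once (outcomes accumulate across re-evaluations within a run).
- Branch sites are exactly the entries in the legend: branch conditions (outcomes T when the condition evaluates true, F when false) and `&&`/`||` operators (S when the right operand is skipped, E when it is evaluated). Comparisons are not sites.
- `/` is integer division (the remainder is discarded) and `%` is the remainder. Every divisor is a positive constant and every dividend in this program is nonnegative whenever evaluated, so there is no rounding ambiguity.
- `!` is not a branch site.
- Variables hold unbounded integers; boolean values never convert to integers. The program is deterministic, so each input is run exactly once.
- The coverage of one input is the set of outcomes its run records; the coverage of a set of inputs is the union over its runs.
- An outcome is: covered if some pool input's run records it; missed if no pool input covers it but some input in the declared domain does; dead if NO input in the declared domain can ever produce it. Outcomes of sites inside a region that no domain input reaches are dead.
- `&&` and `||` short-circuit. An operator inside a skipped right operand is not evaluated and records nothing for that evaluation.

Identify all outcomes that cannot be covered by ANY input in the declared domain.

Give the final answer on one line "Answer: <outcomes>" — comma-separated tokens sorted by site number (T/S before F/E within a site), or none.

running all 126 domain inputs and tallying outcomes:
  reachable outcomes have witnesses, e.g. B1=T (e.g. v=3, y=1), B1=F (e.g. v=3, y=0), B2=T (e.g. v=3, y=0), B2=F (e.g. v=5, y=0)

Answer: none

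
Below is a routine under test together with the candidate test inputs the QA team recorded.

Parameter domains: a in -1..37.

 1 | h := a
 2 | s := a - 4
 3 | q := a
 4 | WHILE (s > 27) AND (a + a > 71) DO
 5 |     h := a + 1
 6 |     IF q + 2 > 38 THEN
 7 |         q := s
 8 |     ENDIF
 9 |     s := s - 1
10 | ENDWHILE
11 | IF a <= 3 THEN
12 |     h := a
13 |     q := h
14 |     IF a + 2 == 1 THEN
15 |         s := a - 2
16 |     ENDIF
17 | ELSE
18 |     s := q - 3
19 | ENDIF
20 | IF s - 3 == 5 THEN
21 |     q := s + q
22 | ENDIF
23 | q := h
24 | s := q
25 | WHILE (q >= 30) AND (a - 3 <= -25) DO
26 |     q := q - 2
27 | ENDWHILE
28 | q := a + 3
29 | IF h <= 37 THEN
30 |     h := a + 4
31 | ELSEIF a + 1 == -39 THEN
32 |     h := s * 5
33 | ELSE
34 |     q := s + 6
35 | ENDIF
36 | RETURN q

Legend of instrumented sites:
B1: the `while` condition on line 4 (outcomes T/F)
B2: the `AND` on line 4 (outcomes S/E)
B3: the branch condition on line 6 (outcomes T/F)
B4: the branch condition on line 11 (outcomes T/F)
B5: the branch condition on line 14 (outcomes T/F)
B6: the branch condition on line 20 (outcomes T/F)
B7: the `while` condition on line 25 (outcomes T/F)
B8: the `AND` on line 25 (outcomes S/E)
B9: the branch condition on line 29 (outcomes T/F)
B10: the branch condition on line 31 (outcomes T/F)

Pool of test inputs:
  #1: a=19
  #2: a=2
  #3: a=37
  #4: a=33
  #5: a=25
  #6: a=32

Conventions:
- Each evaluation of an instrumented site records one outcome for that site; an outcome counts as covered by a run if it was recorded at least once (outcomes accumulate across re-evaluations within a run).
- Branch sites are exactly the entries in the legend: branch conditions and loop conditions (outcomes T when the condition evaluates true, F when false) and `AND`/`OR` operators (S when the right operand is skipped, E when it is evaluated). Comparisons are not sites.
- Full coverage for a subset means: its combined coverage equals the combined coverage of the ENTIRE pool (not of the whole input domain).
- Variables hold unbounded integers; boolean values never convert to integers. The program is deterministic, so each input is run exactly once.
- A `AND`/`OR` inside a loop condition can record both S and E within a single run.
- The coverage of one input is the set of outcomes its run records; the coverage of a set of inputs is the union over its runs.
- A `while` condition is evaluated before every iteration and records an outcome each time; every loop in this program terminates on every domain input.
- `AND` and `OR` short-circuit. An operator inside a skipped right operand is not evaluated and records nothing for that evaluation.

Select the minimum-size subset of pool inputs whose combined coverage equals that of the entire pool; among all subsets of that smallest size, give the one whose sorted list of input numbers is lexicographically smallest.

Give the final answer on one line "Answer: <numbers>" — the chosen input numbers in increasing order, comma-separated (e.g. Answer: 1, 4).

#1 (a=19) -> B2->S, B1->F, B4->F, B6->F, B8->S, B7->F, B9->T; covered: B1=F, B2=S, B4=F, B6=F, B7=F, B8=S, B9=T
#2 (a=2) -> B2->S, B1->F, B4->T, B5->F, B6->F, B8->S, B7->F, B9->T; covered: B1=F, B2=S, B4=T, B5=F, B6=F, B7=F, B8=S, B9=T
#3 (a=37) -> B2->E, B1->T, B3->T, B2->E, B1->T, B3->F, B2->E, B1->T, B3->F, B2->E, B1->T, B3->F, B2->E, B1->T, ...; covered: B1=T, B1=F, B2=S, B2=E, B3=T, B3=F, B4=F, B6=F, B7=F, B8=E, B9=F, B10=F
#4 (a=33) -> B2->E, B1->F, B4->F, B6->F, B8->E, B7->F, B9->T; covered: B1=F, B2=E, B4=F, B6=F, B7=F, B8=E, B9=T
#5 (a=25) -> B2->S, B1->F, B4->F, B6->F, B8->S, B7->F, B9->T; covered: B1=F, B2=S, B4=F, B6=F, B7=F, B8=S, B9=T
#6 (a=32) -> B2->E, B1->F, B4->F, B6->F, B8->E, B7->F, B9->T; covered: B1=F, B2=E, B4=F, B6=F, B7=F, B8=E, B9=T
together the pool reaches 16 outcomes: B1=T, B1=F, B2=S, B2=E, B3=T, B3=F, B4=T, B4=F, B5=F, B6=F, B7=F, B8=S, B8=E, B9=T, B9=F, B10=F
checked all size-1 subsets: none covers 16 outcomes (max 12/16)
size 2: inputs {2, 3} cover all 16 outcomes, and no lexicographically smaller subset of this size does

Answer: 2, 3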